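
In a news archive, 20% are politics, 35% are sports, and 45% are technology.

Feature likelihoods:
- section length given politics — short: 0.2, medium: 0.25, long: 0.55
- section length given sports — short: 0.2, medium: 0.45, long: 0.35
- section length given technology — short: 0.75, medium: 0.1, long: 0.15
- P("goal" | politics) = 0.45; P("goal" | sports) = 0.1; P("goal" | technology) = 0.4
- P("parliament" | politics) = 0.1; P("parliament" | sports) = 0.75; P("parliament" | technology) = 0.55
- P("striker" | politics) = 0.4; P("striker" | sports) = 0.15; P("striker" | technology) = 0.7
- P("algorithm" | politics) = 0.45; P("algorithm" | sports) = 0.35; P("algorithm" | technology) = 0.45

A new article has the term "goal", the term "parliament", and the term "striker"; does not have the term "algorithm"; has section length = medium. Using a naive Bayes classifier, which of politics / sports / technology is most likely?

technology

politics: 0.2 × 0.25 × 0.45 × 0.1 × 0.4 × (1−0.45) = 0.000495
sports: 0.35 × 0.45 × 0.1 × 0.75 × 0.15 × (1−0.35) = 0.00115171875
technology: 0.45 × 0.1 × 0.4 × 0.55 × 0.7 × (1−0.45) = 0.0038115
Highest score → technology.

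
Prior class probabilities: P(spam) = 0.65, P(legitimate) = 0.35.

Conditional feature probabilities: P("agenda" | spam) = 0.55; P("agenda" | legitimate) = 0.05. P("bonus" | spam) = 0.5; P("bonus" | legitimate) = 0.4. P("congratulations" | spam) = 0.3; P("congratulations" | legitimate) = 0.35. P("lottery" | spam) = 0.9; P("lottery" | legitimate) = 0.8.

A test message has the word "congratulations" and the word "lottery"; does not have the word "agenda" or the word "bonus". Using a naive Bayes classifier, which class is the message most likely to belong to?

spam: 0.65 × (1−0.55) × (1−0.5) × 0.3 × 0.9 = 0.0394875
legitimate: 0.35 × (1−0.05) × (1−0.4) × 0.35 × 0.8 = 0.05586
Highest score → legitimate.

legitimate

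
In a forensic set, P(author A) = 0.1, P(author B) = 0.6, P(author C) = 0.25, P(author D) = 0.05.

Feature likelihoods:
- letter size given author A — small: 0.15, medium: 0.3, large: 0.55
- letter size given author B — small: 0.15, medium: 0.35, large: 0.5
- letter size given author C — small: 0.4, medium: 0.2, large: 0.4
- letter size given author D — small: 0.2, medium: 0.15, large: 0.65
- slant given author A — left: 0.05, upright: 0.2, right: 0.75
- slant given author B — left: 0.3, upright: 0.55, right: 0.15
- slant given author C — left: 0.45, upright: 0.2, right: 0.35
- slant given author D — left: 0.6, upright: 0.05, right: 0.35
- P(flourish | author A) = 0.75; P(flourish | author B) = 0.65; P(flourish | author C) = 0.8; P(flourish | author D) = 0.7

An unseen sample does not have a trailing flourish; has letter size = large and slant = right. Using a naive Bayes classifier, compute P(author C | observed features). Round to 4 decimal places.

author A: 0.1 × 0.55 × 0.75 × (1−0.75) = 0.0103125
author B: 0.6 × 0.5 × 0.15 × (1−0.65) = 0.01575
author C: 0.25 × 0.4 × 0.35 × (1−0.8) = 0.007
author D: 0.05 × 0.65 × 0.35 × (1−0.7) = 0.0034125
P(author C | x) = 0.007 / 0.036475 ≈ 0.1919

0.1919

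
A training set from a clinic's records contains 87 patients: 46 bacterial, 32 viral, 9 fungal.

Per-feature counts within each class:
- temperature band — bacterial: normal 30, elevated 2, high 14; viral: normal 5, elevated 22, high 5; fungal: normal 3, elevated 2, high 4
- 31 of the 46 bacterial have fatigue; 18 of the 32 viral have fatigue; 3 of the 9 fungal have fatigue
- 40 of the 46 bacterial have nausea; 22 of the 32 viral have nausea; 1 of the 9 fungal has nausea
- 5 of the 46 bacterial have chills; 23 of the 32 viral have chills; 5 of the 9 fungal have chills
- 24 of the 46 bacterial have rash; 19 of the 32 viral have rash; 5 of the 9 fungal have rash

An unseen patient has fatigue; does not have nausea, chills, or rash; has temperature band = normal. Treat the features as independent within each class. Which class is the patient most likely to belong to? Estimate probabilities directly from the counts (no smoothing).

bacterial

bacterial: (46/87) × (30/46) × (31/46) × (6/46) × (41/46) × (22/46) ≈ 0.0129208
viral: (32/87) × (5/32) × (18/32) × (10/32) × (9/32) × (13/32) ≈ 0.00115427
fungal: (9/87) × (3/9) × (3/9) × (8/9) × (4/9) × (4/9) ≈ 0.0020182
Highest score → bacterial.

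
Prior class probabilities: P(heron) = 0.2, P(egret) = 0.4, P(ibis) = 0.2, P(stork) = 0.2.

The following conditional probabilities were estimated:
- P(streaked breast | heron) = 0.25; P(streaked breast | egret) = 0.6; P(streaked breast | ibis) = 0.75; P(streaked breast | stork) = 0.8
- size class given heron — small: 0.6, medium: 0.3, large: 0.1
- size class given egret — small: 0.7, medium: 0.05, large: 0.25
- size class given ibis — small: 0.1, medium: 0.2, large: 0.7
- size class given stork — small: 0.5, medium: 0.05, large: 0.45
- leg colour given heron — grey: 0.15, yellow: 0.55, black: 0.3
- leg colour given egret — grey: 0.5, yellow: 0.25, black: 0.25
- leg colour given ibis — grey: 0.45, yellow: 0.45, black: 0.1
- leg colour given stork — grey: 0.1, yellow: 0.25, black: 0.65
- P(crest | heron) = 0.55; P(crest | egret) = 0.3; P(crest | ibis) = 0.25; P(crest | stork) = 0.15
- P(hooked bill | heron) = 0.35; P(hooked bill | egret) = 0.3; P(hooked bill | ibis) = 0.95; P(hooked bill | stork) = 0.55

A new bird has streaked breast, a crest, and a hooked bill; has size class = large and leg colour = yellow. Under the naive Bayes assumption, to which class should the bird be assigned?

heron: 0.2 × 0.25 × 0.1 × 0.55 × 0.55 × 0.35 = 0.000529375
egret: 0.4 × 0.6 × 0.25 × 0.25 × 0.3 × 0.3 = 0.00135
ibis: 0.2 × 0.75 × 0.7 × 0.45 × 0.25 × 0.95 = 0.011221875
stork: 0.2 × 0.8 × 0.45 × 0.25 × 0.15 × 0.55 = 0.001485
Highest score → ibis.

ibis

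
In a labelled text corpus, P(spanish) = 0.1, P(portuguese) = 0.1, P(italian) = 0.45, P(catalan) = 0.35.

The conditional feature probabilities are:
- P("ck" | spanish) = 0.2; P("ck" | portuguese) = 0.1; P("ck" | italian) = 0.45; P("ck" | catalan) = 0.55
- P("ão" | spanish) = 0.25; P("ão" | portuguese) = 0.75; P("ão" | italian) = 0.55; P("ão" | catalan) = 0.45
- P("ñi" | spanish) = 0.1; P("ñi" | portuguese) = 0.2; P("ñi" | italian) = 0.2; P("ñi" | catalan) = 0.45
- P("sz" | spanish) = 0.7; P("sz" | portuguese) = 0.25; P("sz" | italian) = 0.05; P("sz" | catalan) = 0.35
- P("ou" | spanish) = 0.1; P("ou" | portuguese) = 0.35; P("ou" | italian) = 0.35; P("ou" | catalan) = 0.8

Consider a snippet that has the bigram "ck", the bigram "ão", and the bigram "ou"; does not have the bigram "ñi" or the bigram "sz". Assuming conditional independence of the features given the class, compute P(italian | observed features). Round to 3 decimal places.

0.528

spanish: 0.1 × 0.2 × 0.25 × (1−0.1) × (1−0.7) × 0.1 = 0.000135
portuguese: 0.1 × 0.1 × 0.75 × (1−0.2) × (1−0.25) × 0.35 = 0.001575
italian: 0.45 × 0.45 × 0.55 × (1−0.2) × (1−0.05) × 0.35 = 0.02962575
catalan: 0.35 × 0.55 × 0.45 × (1−0.45) × (1−0.35) × 0.8 = 0.02477475
P(italian | x) = 0.02962575 / 0.0561105 ≈ 0.528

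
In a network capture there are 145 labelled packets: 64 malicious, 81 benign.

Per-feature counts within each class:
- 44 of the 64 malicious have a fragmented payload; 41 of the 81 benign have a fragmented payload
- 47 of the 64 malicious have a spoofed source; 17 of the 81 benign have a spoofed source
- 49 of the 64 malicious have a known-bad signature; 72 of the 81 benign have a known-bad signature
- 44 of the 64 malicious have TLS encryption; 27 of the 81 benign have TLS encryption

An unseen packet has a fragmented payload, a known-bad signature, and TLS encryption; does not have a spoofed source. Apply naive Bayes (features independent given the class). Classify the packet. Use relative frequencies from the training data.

benign

malicious: (64/145) × (44/64) × (17/64) × (49/64) × (44/64) ≈ 0.042427
benign: (81/145) × (41/81) × (64/81) × (72/81) × (27/81) ≈ 0.0661968
Highest score → benign.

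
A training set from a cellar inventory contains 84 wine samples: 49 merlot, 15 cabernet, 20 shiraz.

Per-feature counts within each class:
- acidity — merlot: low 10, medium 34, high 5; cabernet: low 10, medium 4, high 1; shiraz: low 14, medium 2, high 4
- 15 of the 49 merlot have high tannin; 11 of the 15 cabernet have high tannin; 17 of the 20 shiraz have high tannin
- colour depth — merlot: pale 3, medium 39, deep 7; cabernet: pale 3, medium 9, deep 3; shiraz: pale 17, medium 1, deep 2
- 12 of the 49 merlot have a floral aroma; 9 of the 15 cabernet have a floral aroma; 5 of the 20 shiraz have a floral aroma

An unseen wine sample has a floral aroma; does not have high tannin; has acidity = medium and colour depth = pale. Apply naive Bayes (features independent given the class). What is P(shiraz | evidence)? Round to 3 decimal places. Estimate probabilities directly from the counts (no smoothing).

0.117

merlot: (49/84) × (34/49) × (34/49) × (3/49) × (12/49) ≈ 0.00421107
cabernet: (15/84) × (4/15) × (4/15) × (3/15) × (9/15) ≈ 0.00152381
shiraz: (20/84) × (2/20) × (3/20) × (17/20) × (5/20) ≈ 0.000758929
P(shiraz | x) = 0.000758929 / 0.006493809 ≈ 0.117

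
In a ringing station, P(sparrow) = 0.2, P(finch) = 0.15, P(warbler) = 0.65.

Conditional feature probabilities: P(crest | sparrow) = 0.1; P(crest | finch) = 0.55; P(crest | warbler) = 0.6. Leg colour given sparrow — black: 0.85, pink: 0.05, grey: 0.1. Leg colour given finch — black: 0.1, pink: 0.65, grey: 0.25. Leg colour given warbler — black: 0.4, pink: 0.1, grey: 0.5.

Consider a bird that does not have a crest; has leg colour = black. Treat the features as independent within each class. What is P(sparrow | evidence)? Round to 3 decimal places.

sparrow: 0.2 × (1−0.1) × 0.85 = 0.153
finch: 0.15 × (1−0.55) × 0.1 = 0.00675
warbler: 0.65 × (1−0.6) × 0.4 = 0.104
P(sparrow | x) = 0.153 / 0.26375 ≈ 0.580

0.580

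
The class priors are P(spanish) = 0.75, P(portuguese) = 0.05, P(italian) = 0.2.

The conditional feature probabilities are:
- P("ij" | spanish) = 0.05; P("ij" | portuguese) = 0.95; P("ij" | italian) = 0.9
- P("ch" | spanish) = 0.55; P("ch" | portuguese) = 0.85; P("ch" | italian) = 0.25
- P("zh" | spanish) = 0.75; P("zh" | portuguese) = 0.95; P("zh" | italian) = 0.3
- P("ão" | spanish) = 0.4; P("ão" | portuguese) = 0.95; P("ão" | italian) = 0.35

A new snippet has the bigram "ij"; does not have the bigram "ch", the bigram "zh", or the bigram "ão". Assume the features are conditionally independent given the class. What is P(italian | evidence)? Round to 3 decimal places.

0.960

spanish: 0.75 × 0.05 × (1−0.55) × (1−0.75) × (1−0.4) = 0.00253125
portuguese: 0.05 × 0.95 × (1−0.85) × (1−0.95) × (1−0.95) = 0.0000178125
italian: 0.2 × 0.9 × (1−0.25) × (1−0.3) × (1−0.35) = 0.061425
P(italian | x) = 0.061425 / 0.0639740625 ≈ 0.960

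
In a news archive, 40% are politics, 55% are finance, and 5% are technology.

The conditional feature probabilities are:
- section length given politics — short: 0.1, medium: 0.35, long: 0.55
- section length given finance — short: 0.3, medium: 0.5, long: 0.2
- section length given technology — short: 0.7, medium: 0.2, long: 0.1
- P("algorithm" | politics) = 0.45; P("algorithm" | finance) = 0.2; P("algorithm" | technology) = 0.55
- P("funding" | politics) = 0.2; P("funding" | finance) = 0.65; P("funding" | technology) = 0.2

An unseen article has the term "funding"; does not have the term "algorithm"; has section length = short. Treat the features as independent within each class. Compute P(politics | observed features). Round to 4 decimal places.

politics: 0.4 × 0.1 × (1−0.45) × 0.2 = 0.0044
finance: 0.55 × 0.3 × (1−0.2) × 0.65 = 0.0858
technology: 0.05 × 0.7 × (1−0.55) × 0.2 = 0.00315
P(politics | x) = 0.0044 / 0.09335 ≈ 0.0471

0.0471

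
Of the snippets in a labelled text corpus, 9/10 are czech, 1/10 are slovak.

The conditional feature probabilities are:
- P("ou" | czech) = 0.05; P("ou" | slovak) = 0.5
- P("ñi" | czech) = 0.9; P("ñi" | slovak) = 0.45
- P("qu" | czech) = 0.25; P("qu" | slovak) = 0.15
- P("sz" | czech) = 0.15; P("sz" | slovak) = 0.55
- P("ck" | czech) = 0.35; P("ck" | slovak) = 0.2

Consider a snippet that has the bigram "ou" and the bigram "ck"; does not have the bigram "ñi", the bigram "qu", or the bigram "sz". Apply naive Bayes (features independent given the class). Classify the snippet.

czech: 0.9 × 0.05 × (1−0.9) × (1−0.25) × (1−0.15) × 0.35 = 0.0010040625
slovak: 0.1 × 0.5 × (1−0.45) × (1−0.15) × (1−0.55) × 0.2 = 0.00210375
Highest score → slovak.

slovak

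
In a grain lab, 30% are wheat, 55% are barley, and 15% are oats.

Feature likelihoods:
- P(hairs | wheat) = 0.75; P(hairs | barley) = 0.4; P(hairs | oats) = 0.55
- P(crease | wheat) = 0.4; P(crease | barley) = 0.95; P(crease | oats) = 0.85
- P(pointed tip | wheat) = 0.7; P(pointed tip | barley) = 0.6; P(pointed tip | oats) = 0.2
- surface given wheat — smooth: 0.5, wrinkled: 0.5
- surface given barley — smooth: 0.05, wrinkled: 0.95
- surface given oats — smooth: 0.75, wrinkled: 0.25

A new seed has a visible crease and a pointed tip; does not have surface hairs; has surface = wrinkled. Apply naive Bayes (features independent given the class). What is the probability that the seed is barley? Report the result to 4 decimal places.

0.9304

wheat: 0.3 × (1−0.75) × 0.4 × 0.7 × 0.5 = 0.0105
barley: 0.55 × (1−0.4) × 0.95 × 0.6 × 0.95 = 0.178695
oats: 0.15 × (1−0.55) × 0.85 × 0.2 × 0.25 = 0.00286875
P(barley | x) = 0.178695 / 0.19206375 ≈ 0.9304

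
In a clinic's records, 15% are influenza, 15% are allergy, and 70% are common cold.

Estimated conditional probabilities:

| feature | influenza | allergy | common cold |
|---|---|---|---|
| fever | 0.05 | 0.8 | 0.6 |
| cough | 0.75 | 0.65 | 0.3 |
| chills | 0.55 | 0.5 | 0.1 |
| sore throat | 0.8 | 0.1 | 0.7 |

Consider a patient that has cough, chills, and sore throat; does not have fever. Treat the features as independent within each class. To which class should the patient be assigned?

influenza: 0.15 × (1−0.05) × 0.75 × 0.55 × 0.8 = 0.047025
allergy: 0.15 × (1−0.8) × 0.65 × 0.5 × 0.1 = 0.000975
common cold: 0.7 × (1−0.6) × 0.3 × 0.1 × 0.7 = 0.00588
Highest score → influenza.

influenza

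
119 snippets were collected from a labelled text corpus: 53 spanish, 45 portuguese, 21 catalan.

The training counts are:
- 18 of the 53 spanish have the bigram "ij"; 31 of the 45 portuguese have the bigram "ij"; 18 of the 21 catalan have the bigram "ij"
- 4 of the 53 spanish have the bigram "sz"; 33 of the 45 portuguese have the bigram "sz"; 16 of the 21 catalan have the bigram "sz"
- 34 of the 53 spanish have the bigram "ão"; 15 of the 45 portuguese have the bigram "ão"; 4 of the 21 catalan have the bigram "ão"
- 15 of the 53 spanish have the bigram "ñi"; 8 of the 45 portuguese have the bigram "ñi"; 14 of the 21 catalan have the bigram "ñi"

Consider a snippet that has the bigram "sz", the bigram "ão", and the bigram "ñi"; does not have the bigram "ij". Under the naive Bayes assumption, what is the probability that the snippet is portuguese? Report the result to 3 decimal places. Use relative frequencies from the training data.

spanish: (53/119) × (35/53) × (4/53) × (34/53) × (15/53) ≈ 0.00403017
portuguese: (45/119) × (14/45) × (33/45) × (15/45) × (8/45) ≈ 0.00511256
catalan: (21/119) × (3/21) × (16/21) × (4/21) × (14/21) ≈ 0.00243907
P(portuguese | x) = 0.00511256 / 0.0115818 ≈ 0.441

0.441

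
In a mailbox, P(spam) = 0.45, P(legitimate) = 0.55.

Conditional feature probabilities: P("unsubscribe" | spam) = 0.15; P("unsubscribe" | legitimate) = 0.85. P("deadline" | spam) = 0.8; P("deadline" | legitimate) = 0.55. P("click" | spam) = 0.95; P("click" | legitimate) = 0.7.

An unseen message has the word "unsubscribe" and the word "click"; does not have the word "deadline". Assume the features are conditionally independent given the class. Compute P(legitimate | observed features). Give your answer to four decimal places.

spam: 0.45 × 0.15 × (1−0.8) × 0.95 = 0.012825
legitimate: 0.55 × 0.85 × (1−0.55) × 0.7 = 0.1472625
P(legitimate | x) = 0.1472625 / 0.1600875 ≈ 0.9199

0.9199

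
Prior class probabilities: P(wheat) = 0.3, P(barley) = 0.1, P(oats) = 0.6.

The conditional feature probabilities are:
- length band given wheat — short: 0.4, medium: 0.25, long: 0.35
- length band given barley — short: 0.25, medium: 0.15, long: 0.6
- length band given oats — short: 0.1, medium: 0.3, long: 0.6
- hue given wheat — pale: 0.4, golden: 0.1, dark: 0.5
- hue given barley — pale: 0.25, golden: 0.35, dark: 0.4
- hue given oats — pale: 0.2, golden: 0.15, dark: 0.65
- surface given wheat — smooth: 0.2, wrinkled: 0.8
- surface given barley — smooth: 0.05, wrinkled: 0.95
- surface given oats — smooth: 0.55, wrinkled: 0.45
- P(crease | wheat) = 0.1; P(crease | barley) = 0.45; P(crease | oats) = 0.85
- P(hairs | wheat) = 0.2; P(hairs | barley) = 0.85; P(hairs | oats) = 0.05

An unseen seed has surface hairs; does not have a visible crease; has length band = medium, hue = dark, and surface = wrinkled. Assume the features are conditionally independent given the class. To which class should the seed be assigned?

wheat: 0.3 × 0.25 × 0.5 × 0.8 × (1−0.1) × 0.2 = 0.0054
barley: 0.1 × 0.15 × 0.4 × 0.95 × (1−0.45) × 0.85 = 0.00266475
oats: 0.6 × 0.3 × 0.65 × 0.45 × (1−0.85) × 0.05 = 0.000394875
Highest score → wheat.

wheat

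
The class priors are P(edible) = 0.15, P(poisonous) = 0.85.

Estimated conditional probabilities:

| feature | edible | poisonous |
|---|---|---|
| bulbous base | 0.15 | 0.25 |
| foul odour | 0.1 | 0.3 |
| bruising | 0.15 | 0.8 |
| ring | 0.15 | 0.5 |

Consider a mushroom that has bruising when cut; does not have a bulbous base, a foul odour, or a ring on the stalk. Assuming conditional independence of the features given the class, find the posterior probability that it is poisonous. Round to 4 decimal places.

edible: 0.15 × (1−0.15) × (1−0.1) × 0.15 × (1−0.15) = 0.014630625
poisonous: 0.85 × (1−0.25) × (1−0.3) × 0.8 × (1−0.5) = 0.1785
P(poisonous | x) = 0.1785 / 0.193130625 ≈ 0.9242

0.9242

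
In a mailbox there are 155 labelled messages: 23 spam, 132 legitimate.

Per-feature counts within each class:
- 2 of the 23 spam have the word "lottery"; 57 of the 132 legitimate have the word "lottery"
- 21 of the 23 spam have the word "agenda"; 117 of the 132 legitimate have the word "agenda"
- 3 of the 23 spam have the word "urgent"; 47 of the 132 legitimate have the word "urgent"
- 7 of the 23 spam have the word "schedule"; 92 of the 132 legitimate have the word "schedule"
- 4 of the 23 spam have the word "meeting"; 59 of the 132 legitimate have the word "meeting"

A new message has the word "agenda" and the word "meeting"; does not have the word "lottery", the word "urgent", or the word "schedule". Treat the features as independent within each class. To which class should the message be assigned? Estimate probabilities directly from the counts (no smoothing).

spam: (23/155) × (21/23) × (21/23) × (20/23) × (16/23) × (4/23) ≈ 0.0130138
legitimate: (132/155) × (75/132) × (117/132) × (85/132) × (40/132) × (59/132) ≈ 0.0374068
Highest score → legitimate.

legitimate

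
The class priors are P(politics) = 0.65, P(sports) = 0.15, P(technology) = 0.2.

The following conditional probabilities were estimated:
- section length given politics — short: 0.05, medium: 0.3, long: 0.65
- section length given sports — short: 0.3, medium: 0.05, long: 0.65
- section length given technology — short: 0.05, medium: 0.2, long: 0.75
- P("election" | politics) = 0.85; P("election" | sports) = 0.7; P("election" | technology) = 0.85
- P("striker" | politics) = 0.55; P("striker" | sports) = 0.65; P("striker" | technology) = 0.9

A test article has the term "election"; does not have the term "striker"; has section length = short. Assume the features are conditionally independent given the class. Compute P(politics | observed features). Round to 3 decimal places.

0.511

politics: 0.65 × 0.05 × 0.85 × (1−0.55) = 0.01243125
sports: 0.15 × 0.3 × 0.7 × (1−0.65) = 0.011025
technology: 0.2 × 0.05 × 0.85 × (1−0.9) = 0.00085
P(politics | x) = 0.01243125 / 0.02430625 ≈ 0.511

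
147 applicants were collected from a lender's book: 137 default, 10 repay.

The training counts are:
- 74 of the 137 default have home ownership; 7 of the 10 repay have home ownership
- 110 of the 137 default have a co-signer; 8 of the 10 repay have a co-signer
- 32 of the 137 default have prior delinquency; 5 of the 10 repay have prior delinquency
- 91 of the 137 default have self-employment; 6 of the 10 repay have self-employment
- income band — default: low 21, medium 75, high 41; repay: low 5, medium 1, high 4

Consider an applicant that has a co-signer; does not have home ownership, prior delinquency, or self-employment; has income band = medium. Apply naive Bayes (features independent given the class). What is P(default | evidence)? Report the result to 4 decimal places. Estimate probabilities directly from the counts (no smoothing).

default: (137/147) × (63/137) × (110/137) × (105/137) × (46/137) × (75/137) ≈ 0.0484777
repay: (10/147) × (3/10) × (8/10) × (5/10) × (4/10) × (1/10) ≈ 0.000326531
P(default | x) = 0.0484777 / 0.048804231 ≈ 0.9933

0.9933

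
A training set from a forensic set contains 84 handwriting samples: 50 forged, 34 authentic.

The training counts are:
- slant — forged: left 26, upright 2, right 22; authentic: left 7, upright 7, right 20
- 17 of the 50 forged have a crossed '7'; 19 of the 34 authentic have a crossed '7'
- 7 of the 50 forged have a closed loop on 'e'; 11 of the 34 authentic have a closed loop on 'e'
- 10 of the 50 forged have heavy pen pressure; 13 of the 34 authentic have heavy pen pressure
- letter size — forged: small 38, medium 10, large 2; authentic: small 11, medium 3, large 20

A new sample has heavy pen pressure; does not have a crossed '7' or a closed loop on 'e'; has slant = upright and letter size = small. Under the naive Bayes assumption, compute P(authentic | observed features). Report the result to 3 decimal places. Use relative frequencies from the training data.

0.600

forged: (50/84) × (2/50) × (33/50) × (43/50) × (10/50) × (38/50) ≈ 0.00205417
authentic: (34/84) × (7/34) × (15/34) × (23/34) × (13/34) × (11/34) ≈ 0.00307651
P(authentic | x) = 0.00307651 / 0.00513068 ≈ 0.600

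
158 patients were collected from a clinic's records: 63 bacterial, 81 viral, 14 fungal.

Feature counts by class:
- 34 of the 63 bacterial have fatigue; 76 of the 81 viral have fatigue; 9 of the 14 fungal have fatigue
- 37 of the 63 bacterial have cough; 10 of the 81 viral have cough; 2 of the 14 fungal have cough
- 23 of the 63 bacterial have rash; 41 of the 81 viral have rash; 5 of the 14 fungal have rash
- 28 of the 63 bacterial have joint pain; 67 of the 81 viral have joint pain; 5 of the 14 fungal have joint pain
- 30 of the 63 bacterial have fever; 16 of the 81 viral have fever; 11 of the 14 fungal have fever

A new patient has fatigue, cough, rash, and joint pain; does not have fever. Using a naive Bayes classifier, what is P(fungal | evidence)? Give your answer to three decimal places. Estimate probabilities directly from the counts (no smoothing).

bacterial: (63/158) × (34/63) × (37/63) × (23/63) × (28/63) × (33/63) ≈ 0.0107414
viral: (81/158) × (76/81) × (10/81) × (41/81) × (67/81) × (65/81) ≈ 0.0199521
fungal: (14/158) × (9/14) × (2/14) × (5/14) × (5/14) × (3/14) ≈ 0.000222415
P(fungal | x) = 0.000222415 / 0.030915915 ≈ 0.007

0.007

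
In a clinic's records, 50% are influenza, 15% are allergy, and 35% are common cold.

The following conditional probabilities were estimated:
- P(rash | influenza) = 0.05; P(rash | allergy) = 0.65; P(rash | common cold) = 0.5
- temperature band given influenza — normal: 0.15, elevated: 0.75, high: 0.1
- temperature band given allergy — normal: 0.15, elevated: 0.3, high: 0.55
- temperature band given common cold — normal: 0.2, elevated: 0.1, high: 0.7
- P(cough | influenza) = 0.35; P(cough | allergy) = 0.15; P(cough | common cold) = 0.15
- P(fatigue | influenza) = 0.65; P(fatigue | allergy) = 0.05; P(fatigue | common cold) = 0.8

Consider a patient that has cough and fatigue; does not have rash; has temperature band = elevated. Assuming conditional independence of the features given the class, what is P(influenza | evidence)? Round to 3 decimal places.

influenza: 0.5 × (1−0.05) × 0.75 × 0.35 × 0.65 = 0.081046875
allergy: 0.15 × (1−0.65) × 0.3 × 0.15 × 0.05 = 0.000118125
common cold: 0.35 × (1−0.5) × 0.1 × 0.15 × 0.8 = 0.0021
P(influenza | x) = 0.081046875 / 0.083265 ≈ 0.973

0.973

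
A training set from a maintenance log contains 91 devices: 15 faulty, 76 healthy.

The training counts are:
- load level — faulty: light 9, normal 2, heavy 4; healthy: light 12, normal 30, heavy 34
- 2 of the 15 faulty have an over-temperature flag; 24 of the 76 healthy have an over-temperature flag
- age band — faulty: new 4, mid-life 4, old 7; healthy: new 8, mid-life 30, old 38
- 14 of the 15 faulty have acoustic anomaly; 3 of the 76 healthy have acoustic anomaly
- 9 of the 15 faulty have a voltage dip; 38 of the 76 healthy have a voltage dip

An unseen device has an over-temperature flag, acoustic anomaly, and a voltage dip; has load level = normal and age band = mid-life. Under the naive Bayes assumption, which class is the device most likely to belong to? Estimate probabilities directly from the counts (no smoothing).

faulty: (15/91) × (2/15) × (2/15) × (4/15) × (14/15) × (9/15) ≈ 0.000437607
healthy: (76/91) × (30/76) × (24/76) × (30/76) × (3/76) × (38/76) ≈ 0.000811078
Highest score → healthy.

healthy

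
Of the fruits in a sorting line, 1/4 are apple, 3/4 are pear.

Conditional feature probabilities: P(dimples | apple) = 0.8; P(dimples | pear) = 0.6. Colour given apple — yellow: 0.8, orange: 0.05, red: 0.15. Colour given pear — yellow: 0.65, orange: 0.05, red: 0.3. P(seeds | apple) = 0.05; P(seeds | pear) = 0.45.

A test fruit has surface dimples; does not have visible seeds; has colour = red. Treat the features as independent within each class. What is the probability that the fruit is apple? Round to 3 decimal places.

apple: 0.25 × 0.8 × 0.15 × (1−0.05) = 0.0285
pear: 0.75 × 0.6 × 0.3 × (1−0.45) = 0.07425
P(apple | x) = 0.0285 / 0.10275 ≈ 0.277

0.277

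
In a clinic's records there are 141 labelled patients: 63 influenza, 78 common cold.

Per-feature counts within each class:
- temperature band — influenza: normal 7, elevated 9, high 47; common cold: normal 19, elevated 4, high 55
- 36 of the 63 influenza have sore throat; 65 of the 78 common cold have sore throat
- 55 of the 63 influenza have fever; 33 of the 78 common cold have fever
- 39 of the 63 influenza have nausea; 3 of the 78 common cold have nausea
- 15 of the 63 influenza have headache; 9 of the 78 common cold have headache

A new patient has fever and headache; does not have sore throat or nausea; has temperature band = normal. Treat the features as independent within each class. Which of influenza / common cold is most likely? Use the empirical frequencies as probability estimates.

influenza

influenza: (63/141) × (7/63) × (27/63) × (55/63) × (24/63) × (15/63) ≈ 0.00168479
common cold: (78/141) × (19/78) × (13/78) × (33/78) × (75/78) × (9/78) ≈ 0.00105419
Highest score → influenza.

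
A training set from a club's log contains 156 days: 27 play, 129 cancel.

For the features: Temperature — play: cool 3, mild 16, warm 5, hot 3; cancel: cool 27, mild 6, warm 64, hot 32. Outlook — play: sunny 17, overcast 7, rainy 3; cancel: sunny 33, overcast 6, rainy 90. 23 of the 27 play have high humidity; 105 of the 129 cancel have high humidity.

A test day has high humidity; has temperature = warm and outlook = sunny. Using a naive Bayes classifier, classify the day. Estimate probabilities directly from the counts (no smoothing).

cancel

play: (27/156) × (5/27) × (17/27) × (23/27) ≈ 0.0171907
cancel: (129/156) × (64/129) × (33/129) × (105/129) ≈ 0.0854239
Highest score → cancel.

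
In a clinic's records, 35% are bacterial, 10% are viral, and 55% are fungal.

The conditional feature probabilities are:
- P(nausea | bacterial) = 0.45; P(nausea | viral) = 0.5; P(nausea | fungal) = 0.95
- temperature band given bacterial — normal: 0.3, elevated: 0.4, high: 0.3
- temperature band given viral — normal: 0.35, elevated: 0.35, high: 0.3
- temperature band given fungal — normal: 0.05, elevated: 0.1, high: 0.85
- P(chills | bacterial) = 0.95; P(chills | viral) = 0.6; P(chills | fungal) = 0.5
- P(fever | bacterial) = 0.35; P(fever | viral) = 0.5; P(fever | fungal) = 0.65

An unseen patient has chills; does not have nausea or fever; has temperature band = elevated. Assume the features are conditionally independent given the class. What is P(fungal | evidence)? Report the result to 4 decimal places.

0.0090

bacterial: 0.35 × (1−0.45) × 0.4 × 0.95 × (1−0.35) = 0.0475475
viral: 0.1 × (1−0.5) × 0.35 × 0.6 × (1−0.5) = 0.00525
fungal: 0.55 × (1−0.95) × 0.1 × 0.5 × (1−0.65) = 0.00048125
P(fungal | x) = 0.00048125 / 0.05327875 ≈ 0.0090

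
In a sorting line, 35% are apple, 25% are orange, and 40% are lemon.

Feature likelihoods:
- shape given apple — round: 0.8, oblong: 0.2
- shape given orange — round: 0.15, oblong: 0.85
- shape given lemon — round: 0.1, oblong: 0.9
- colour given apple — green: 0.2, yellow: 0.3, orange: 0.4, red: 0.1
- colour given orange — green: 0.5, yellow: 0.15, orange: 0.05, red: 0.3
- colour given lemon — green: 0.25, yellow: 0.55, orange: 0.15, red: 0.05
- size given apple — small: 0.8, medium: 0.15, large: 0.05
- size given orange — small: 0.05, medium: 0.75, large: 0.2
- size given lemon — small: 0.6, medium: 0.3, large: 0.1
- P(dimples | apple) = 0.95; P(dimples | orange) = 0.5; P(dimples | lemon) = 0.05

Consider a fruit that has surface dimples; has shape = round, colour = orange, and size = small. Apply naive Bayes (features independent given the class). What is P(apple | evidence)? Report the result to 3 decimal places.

apple: 0.35 × 0.8 × 0.4 × 0.8 × 0.95 = 0.08512
orange: 0.25 × 0.15 × 0.05 × 0.05 × 0.5 = 0.000046875
lemon: 0.4 × 0.1 × 0.15 × 0.6 × 0.05 = 0.00018
P(apple | x) = 0.08512 / 0.085346875 ≈ 0.997

0.997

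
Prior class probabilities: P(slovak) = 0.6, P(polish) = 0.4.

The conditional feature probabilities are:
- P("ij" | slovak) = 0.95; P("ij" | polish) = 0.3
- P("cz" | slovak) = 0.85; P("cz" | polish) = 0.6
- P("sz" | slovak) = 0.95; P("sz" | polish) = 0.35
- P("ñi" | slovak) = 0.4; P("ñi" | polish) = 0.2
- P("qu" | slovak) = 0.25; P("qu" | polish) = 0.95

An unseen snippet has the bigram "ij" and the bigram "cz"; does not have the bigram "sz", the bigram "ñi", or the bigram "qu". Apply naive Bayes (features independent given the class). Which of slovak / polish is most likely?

slovak

slovak: 0.6 × 0.95 × 0.85 × (1−0.95) × (1−0.4) × (1−0.25) = 0.01090125
polish: 0.4 × 0.3 × 0.6 × (1−0.35) × (1−0.2) × (1−0.95) = 0.001872
Highest score → slovak.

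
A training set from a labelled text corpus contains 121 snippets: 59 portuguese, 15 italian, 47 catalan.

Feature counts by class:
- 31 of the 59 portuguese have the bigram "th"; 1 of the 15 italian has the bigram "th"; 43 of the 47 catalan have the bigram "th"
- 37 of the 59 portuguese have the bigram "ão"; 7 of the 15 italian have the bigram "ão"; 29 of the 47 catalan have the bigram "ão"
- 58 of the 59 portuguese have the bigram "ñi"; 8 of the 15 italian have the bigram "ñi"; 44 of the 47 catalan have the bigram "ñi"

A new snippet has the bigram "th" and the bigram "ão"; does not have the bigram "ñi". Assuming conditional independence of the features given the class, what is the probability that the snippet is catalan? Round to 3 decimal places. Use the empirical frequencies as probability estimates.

0.756

portuguese: (59/121) × (31/59) × (37/59) × (1/59) ≈ 0.00272317
italian: (15/121) × (1/15) × (7/15) × (7/15) ≈ 0.00179982
catalan: (47/121) × (43/47) × (29/47) × (3/47) ≈ 0.0139961
P(catalan | x) = 0.0139961 / 0.01851909 ≈ 0.756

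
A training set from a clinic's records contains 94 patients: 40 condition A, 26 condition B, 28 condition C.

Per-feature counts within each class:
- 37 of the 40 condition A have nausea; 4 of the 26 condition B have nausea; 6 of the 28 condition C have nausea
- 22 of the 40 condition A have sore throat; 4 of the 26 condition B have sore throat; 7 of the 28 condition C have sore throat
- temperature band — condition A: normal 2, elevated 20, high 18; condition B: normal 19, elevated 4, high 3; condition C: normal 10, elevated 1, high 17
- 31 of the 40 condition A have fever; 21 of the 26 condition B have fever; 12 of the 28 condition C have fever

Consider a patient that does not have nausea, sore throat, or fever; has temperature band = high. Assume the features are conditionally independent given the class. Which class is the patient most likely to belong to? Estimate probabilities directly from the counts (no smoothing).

condition A: (40/94) × (3/40) × (18/40) × (18/40) × (9/40) ≈ 0.00145412
condition B: (26/94) × (22/26) × (22/26) × (3/26) × (5/26) ≈ 0.00439429
condition C: (28/94) × (22/28) × (21/28) × (17/28) × (16/28) ≈ 0.0608988
Highest score → condition C.

condition C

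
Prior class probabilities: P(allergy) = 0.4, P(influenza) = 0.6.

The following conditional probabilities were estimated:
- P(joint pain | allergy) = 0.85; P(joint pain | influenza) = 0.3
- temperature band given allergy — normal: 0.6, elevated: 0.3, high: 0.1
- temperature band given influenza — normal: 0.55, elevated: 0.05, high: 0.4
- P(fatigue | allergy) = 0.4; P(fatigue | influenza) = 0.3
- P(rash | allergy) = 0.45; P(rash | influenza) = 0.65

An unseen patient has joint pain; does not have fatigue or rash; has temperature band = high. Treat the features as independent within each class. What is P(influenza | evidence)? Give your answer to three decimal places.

0.611

allergy: 0.4 × 0.85 × 0.1 × (1−0.4) × (1−0.45) = 0.01122
influenza: 0.6 × 0.3 × 0.4 × (1−0.3) × (1−0.65) = 0.01764
P(influenza | x) = 0.01764 / 0.02886 ≈ 0.611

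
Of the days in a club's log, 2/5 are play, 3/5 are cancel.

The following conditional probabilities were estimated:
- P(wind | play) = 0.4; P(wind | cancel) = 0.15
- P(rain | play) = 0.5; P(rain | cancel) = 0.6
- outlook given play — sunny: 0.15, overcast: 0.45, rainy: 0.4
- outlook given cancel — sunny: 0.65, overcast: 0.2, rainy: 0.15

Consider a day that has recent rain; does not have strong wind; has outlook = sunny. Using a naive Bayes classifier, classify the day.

cancel

play: 0.4 × (1−0.4) × 0.5 × 0.15 = 0.018
cancel: 0.6 × (1−0.15) × 0.6 × 0.65 = 0.1989
Highest score → cancel.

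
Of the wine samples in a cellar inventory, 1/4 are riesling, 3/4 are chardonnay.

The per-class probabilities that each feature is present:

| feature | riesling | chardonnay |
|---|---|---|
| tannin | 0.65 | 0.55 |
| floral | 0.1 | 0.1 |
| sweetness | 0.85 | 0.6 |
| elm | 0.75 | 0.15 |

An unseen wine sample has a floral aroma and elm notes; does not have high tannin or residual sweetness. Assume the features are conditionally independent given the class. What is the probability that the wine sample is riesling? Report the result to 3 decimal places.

riesling: 0.25 × (1−0.65) × 0.1 × (1−0.85) × 0.75 = 0.000984375
chardonnay: 0.75 × (1−0.55) × 0.1 × (1−0.6) × 0.15 = 0.002025
P(riesling | x) = 0.000984375 / 0.003009375 ≈ 0.327

0.327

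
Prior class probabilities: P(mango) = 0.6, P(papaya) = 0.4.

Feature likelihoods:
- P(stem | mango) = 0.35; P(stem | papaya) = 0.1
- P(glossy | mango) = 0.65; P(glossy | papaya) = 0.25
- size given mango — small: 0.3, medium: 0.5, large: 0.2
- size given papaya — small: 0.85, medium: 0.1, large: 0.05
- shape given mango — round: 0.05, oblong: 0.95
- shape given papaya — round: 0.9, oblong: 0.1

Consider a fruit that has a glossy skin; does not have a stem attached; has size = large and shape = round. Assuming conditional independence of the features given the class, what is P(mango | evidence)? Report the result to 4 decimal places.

mango: 0.6 × (1−0.35) × 0.65 × 0.2 × 0.05 = 0.002535
papaya: 0.4 × (1−0.1) × 0.25 × 0.05 × 0.9 = 0.00405
P(mango | x) = 0.002535 / 0.006585 ≈ 0.3850

0.3850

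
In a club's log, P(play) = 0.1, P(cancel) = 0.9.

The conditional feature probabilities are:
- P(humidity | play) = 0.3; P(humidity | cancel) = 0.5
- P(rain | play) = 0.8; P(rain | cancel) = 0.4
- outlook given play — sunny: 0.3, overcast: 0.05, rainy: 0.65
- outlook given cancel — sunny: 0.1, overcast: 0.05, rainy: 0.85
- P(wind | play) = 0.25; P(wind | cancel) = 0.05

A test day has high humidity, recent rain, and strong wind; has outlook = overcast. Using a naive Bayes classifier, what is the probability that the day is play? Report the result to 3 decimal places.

0.400

play: 0.1 × 0.3 × 0.8 × 0.05 × 0.25 = 0.0003
cancel: 0.9 × 0.5 × 0.4 × 0.05 × 0.05 = 0.00045
P(play | x) = 0.0003 / 0.00075 ≈ 0.400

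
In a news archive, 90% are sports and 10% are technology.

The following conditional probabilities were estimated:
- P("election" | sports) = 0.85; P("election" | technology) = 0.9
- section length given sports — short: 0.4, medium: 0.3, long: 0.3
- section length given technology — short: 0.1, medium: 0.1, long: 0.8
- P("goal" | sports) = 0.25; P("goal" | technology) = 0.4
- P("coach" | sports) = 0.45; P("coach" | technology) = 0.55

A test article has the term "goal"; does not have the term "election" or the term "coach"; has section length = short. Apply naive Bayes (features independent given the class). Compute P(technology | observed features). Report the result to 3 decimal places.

0.024

sports: 0.9 × (1−0.85) × 0.4 × 0.25 × (1−0.45) = 0.007425
technology: 0.1 × (1−0.9) × 0.1 × 0.4 × (1−0.55) = 0.00018
P(technology | x) = 0.00018 / 0.007605 ≈ 0.024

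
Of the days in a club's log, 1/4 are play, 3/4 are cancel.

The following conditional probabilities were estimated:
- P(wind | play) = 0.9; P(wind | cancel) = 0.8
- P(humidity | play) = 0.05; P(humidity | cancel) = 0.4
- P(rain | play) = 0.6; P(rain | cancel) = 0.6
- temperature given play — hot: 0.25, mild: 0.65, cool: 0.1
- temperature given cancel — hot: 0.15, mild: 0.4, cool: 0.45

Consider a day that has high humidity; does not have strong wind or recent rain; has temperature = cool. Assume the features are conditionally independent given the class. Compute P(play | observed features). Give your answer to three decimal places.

play: 0.25 × (1−0.9) × 0.05 × (1−0.6) × 0.1 = 0.00005
cancel: 0.75 × (1−0.8) × 0.4 × (1−0.6) × 0.45 = 0.0108
P(play | x) = 0.00005 / 0.01085 ≈ 0.005

0.005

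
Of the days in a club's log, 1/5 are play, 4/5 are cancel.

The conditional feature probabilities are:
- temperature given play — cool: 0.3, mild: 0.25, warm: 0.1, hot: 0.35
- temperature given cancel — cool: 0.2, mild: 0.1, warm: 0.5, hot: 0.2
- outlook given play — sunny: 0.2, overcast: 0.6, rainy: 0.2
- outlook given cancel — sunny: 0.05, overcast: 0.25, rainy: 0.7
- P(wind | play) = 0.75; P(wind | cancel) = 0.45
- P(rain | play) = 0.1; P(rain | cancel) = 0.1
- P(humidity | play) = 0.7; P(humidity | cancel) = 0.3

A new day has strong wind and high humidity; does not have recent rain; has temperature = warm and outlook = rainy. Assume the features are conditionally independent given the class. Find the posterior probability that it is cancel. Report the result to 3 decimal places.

0.947

play: 0.2 × 0.1 × 0.2 × 0.75 × (1−0.1) × 0.7 = 0.00189
cancel: 0.8 × 0.5 × 0.7 × 0.45 × (1−0.1) × 0.3 = 0.03402
P(cancel | x) = 0.03402 / 0.03591 ≈ 0.947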